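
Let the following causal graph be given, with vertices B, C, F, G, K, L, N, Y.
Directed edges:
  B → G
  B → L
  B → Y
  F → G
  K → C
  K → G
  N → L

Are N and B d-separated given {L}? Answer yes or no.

No — N and B are d-connected given {L}.

Bayes-Ball from N | {L} reaches {B,G,Y}.
B ∈ reach(N|{L}) ⇒ N ⊥̸ B | {L}.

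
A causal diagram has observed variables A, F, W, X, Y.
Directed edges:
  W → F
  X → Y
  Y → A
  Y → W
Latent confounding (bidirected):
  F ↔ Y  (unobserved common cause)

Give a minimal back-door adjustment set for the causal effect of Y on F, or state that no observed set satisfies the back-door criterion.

desc(Y)\{Y}={A,F,W}; candidates ⊆ {X}.
Y↔F: latent back-door arc(s) into Y.
size 0: {}; under {} Y still reaches {F,X} ∋ F.
size 1: {X}; under {X} Y still reaches {F} ∋ F.
Y↔F cannot be blocked by any observed set — no back-door set.

Y→F: no observed back-door set.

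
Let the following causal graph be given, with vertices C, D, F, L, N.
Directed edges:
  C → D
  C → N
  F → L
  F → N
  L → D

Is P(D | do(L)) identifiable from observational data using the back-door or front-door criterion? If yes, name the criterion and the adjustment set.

desc(L)\{L}={D}; candidates ⊆ {C,F,N}.
∅: L⊥D given ∅ in G with L→· removed — back-door holds.
P(D|do(L)) = P(D|L) — no adjustment needed.

P(D|do(L)): backdoor, adjust for ∅.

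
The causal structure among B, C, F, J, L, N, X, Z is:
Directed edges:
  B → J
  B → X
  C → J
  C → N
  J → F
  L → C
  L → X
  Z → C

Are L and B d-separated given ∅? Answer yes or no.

Yes — L ⊥ B | ∅.

Bayes-Ball from L | ∅ reaches {C,F,J,N,X}.
B ∉ reach(L|∅) ⇒ L ⊥ B | ∅.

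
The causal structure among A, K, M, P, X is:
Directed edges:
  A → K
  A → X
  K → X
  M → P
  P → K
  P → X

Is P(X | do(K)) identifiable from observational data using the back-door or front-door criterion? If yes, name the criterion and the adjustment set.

desc(K)\{K}={X}; candidates ⊆ {A,M,P}.
size 0: {}; under {} K still reaches {A,M,P,X} ∋ X.
size 1: {A}, {M}, {P}; under {A} K still reaches {M,P,X} ∋ X.
{A,P}: K⊥X given {A,P} in G with K→· removed — back-door holds.
P(X|do(K)) = Σ_{A,P} P(X|K,A,P)·P(A,P).

P(X|do(K)): backdoor, adjust for {A, P}.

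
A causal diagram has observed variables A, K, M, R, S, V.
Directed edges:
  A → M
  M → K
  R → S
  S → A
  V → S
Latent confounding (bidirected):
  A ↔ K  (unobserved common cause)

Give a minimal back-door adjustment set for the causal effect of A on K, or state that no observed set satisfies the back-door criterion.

A→K: no observed back-door set.

desc(A)\{A}={K,M}; candidates ⊆ {R,S,V}.
A↔K: latent back-door arc(s) into A.
size 0: {}; under {} A still reaches {K,R,S,V} ∋ K.
size 1: {R}, {S}, {V}; under {R} A still reaches {K,S,V} ∋ K.
size 2: {R,S}, {R,V}, {S,V}; under {R,S} A still reaches {K} ∋ K.
A↔K cannot be blocked by any observed set — no back-door set.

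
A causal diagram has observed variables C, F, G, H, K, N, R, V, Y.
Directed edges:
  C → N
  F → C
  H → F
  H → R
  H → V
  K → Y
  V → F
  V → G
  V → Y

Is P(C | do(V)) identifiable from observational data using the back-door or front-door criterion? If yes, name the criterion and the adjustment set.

desc(V)\{V}={C,F,G,N,Y}; candidates ⊆ {H,K,R}.
size 0: {}; under {} V still reaches {C,F,H,N,R} ∋ C.
{H}: V⊥C given {H} in G with V→· removed — back-door holds.
P(C|do(V)) = Σ_{H} P(C|V,H)·P(H).

P(C|do(V)): backdoor, adjust for {H}.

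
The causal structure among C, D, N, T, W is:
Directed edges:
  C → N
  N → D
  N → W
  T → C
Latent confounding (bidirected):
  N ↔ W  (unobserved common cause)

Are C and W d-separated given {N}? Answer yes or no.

Bayes-Ball from C | {N} reaches {T,W}.
W ∈ reach(C|{N}) ⇒ C ⊥̸ W | {N}.

No — C and W are d-connected given {N}.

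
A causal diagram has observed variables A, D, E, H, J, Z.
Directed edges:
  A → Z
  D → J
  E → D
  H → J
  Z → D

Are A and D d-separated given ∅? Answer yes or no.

No — A and D are d-connected given ∅.

Bayes-Ball from A | ∅ reaches {D,J,Z}.
D ∈ reach(A|∅) ⇒ A ⊥̸ D | ∅.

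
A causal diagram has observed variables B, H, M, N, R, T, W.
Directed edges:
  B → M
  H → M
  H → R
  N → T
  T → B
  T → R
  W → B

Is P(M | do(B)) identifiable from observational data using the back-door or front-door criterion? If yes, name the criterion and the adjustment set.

P(M|do(B)): backdoor, adjust for ∅.

desc(B)\{B}={M}; candidates ⊆ {H,N,R,T,W}.
∅: B⊥M given ∅ in G with B→· removed — back-door holds.
P(M|do(B)) = P(M|B) — no adjustment needed.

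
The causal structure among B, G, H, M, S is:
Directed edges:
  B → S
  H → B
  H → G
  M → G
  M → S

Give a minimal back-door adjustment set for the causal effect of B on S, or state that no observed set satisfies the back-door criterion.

B→S: minimal back-door set ∅.

desc(B)\{B}={S}; candidates ⊆ {G,H,M}.
∅: B⊥S given ∅ in G with B→· removed — back-door holds.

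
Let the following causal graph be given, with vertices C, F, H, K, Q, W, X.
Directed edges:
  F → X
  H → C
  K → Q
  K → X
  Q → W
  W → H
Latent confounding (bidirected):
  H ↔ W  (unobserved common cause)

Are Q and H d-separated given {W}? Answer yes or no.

Bayes-Ball from Q | {W} reaches {C,H,K,X}.
H ∈ reach(Q|{W}) ⇒ Q ⊥̸ H | {W}.

No — Q and H are d-connected given {W}.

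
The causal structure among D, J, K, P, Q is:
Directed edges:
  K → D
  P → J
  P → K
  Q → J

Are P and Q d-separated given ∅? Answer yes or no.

Yes — P ⊥ Q | ∅.

Bayes-Ball from P | ∅ reaches {D,J,K}.
Q ∉ reach(P|∅) ⇒ P ⊥ Q | ∅.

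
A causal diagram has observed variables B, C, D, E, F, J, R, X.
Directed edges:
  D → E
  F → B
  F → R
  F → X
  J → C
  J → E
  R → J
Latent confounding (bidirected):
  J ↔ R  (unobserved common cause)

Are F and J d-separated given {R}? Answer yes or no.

Bayes-Ball from F | {R} reaches {B,C,E,J,X}.
J ∈ reach(F|{R}) ⇒ F ⊥̸ J | {R}.

No — F and J are d-connected given {R}.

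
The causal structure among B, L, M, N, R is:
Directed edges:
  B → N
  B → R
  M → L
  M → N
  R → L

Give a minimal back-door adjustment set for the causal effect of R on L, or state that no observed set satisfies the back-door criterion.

R→L: minimal back-door set ∅.

desc(R)\{R}={L}; candidates ⊆ {B,M,N}.
∅: R⊥L given ∅ in G with R→· removed — back-door holds.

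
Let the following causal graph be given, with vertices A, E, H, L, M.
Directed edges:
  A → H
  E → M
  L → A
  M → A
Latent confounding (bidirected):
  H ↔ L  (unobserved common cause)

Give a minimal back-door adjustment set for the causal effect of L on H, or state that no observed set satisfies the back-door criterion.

L→H: no observed back-door set.

desc(L)\{L}={A,H}; candidates ⊆ {E,M}.
L↔H: latent back-door arc(s) into L.
size 0: {}; under {} L still reaches {H} ∋ H.
size 1: {E}, {M}; under {E} L still reaches {H} ∋ H.
size 2: {E,M}; under {E,M} L still reaches {H} ∋ H.
L↔H cannot be blocked by any observed set — no back-door set.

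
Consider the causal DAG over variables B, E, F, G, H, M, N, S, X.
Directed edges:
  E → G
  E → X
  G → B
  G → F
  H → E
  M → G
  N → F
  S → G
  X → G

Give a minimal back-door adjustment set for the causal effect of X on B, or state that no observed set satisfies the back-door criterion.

X→B: minimal back-door set {E}.

desc(X)\{X}={B,F,G}; candidates ⊆ {E,H,M,N,S}.
size 0: {}; under {} X still reaches {B,E,F,G,H} ∋ B.
{E}: X⊥B given {E} in G with X→· removed — back-door holds.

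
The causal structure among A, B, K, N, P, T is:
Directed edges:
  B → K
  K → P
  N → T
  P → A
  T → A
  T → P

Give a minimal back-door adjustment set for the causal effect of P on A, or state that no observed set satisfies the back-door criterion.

desc(P)\{P}={A}; candidates ⊆ {B,K,N,T}.
size 0: {}; under {} P still reaches {A,B,K,N,T} ∋ A.
{T}: P⊥A given {T} in G with P→· removed — back-door holds.

P→A: minimal back-door set {T}.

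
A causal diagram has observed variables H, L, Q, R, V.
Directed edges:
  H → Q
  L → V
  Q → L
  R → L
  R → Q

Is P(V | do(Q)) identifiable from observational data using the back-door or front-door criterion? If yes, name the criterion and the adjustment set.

P(V|do(Q)): backdoor, adjust for {R}.

desc(Q)\{Q}={L,V}; candidates ⊆ {H,R}.
size 0: {}; under {} Q still reaches {H,L,R,V} ∋ V.
{R}: Q⊥V given {R} in G with Q→· removed — back-door holds.
P(V|do(Q)) = Σ_{R} P(V|Q,R)·P(R).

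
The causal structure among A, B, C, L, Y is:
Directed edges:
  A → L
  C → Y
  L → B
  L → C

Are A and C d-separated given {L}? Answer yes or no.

Yes — A ⊥ C | {L}.

Bayes-Ball from A | {L} reaches ∅.
C ∉ reach(A|{L}) ⇒ A ⊥ C | {L}.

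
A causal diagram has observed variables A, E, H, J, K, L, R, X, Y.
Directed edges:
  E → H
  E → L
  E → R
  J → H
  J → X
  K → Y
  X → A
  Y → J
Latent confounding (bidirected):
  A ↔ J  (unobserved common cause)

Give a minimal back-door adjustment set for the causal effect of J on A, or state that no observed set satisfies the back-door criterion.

desc(J)\{J}={A,H,X}; candidates ⊆ {E,K,L,R,Y}.
J↔A: latent back-door arc(s) into J.
size 0: {}; under {} J still reaches {A,K,Y} ∋ A.
size 1: {E}, {K}, {L} …(+2); under {E} J still reaches {A,K,Y} ∋ A.
size 2: {E,K}, {E,L}, {E,R} …(+7); under {E,K} J still reaches {A,Y} ∋ A.
J↔A cannot be blocked by any observed set — no back-door set.

J→A: no observed back-door set.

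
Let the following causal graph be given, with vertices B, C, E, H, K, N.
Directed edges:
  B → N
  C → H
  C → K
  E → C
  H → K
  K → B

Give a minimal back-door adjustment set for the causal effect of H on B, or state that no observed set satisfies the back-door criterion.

desc(H)\{H}={B,K,N}; candidates ⊆ {C,E}.
size 0: {}; under {} H still reaches {B,C,E,K,N} ∋ B.
{C}: H⊥B given {C} in G with H→· removed — back-door holds.

H→B: minimal back-door set {C}.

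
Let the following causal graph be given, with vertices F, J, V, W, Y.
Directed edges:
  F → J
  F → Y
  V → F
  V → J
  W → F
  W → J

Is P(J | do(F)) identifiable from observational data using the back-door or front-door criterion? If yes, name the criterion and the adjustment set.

P(J|do(F)): backdoor, adjust for {V, W}.

desc(F)\{F}={J,Y}; candidates ⊆ {V,W}.
size 0: {}; under {} F still reaches {J,V,W} ∋ J.
size 1: {V}, {W}; under {V} F still reaches {J,W} ∋ J.
{V,W}: F⊥J given {V,W} in G with F→· removed — back-door holds.
P(J|do(F)) = Σ_{V,W} P(J|F,V,W)·P(V,W).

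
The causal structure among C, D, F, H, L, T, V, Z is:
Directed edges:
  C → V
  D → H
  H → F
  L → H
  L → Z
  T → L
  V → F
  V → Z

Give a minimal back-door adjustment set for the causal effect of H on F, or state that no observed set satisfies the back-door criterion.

desc(H)\{H}={F}; candidates ⊆ {C,D,L,T,V,Z}.
∅: H⊥F given ∅ in G with H→· removed — back-door holds.

H→F: minimal back-door set ∅.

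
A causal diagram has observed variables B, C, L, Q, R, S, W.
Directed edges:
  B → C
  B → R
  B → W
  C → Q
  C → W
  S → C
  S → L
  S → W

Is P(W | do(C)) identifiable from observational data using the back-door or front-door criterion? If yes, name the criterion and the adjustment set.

P(W|do(C)): backdoor, adjust for {B, S}.

desc(C)\{C}={Q,W}; candidates ⊆ {B,L,R,S}.
size 0: {}; under {} C still reaches {B,L,R,S,W} ∋ W.
size 1: {B}, {L}, {R} …(+1); under {B} C still reaches {L,S,W} ∋ W.
{B,S}: C⊥W given {B,S} in G with C→· removed — back-door holds.
P(W|do(C)) = Σ_{B,S} P(W|C,B,S)·P(B,S).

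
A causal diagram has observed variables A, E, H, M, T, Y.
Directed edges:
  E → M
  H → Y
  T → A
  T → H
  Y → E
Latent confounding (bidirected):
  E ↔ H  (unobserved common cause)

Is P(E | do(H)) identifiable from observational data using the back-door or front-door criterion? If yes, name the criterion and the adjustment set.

desc(H)\{H}={E,M,Y}; candidates ⊆ {A,T}.
H↔E: latent back-door arc(s) into H.
size 0: {}; under {} H still reaches {A,E,M,T} ∋ E.
size 1: {A}, {T}; under {A} H still reaches {E,M,T} ∋ E.
size 2: {A,T}; under {A,T} H still reaches {E,M} ∋ E.
H↔E cannot be blocked by any observed set — no back-door set.
{Y}: (i) intercepts every directed H→E path; (ii) no back-door H→{Y}; (iii) {H} blocks every back-door {Y}→E. Front-door holds.
P(E|do(H)) = Σ_{Y} P(Y|H) Σ_{H'} P(E|Y,H')P(H').

P(E|do(H)): frontdoor, adjust for {Y}.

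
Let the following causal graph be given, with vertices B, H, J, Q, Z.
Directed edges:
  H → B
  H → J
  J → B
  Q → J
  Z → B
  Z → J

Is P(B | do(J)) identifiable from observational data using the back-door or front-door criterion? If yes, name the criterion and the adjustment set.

desc(J)\{J}={B}; candidates ⊆ {H,Q,Z}.
size 0: {}; under {} J still reaches {B,H,Q,Z} ∋ B.
size 1: {H}, {Q}, {Z}; under {H} J still reaches {B,Q,Z} ∋ B.
{H,Z}: J⊥B given {H,Z} in G with J→· removed — back-door holds.
P(B|do(J)) = Σ_{H,Z} P(B|J,H,Z)·P(H,Z).

P(B|do(J)): backdoor, adjust for {H, Z}.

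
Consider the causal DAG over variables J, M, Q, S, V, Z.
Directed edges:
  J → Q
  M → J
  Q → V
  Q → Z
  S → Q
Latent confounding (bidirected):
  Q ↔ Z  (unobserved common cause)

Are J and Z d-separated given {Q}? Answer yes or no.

No — J and Z are d-connected given {Q}.

Bayes-Ball from J | {Q} reaches {M,S,Z}.
Z ∈ reach(J|{Q}) ⇒ J ⊥̸ Z | {Q}.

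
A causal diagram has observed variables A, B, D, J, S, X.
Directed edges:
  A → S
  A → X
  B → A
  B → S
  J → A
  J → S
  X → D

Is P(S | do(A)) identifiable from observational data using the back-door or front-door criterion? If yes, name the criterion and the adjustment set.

P(S|do(A)): backdoor, adjust for {B, J}.

desc(A)\{A}={D,S,X}; candidates ⊆ {B,J}.
size 0: {}; under {} A still reaches {B,J,S} ∋ S.
size 1: {B}, {J}; under {B} A still reaches {J,S} ∋ S.
{B,J}: A⊥S given {B,J} in G with A→· removed — back-door holds.
P(S|do(A)) = Σ_{B,J} P(S|A,B,J)·P(B,J).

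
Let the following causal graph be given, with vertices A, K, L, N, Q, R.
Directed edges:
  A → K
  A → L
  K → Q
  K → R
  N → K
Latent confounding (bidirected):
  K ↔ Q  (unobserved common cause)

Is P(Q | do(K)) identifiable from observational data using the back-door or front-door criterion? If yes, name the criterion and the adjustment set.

desc(K)\{K}={Q,R}; candidates ⊆ {A,L,N}.
K↔Q: latent back-door arc(s) into K.
size 0: {}; under {} K still reaches {A,L,N,Q} ∋ Q.
size 1: {A}, {L}, {N}; under {A} K still reaches {N,Q} ∋ Q.
size 2: {A,L}, {A,N}, {L,N}; under {A,L} K still reaches {N,Q} ∋ Q.
K↔Q cannot be blocked by any observed set — no back-door set.
No mediator lies on a directed K→…→Q path.
Neither criterion identifies P(Q|do(K)) in this graph.

P(Q|do(K)): not identifiable (no BD/FD set).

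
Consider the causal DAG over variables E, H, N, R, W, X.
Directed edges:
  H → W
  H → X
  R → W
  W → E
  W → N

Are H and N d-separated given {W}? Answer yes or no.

Bayes-Ball from H | {W} reaches {R,X}.
N ∉ reach(H|{W}) ⇒ H ⊥ N | {W}.

Yes — H ⊥ N | {W}.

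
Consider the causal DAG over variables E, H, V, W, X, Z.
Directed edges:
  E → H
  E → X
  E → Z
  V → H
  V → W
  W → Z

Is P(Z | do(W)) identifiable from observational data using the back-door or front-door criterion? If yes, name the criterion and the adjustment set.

desc(W)\{W}={Z}; candidates ⊆ {E,H,V,X}.
∅: W⊥Z given ∅ in G with W→· removed — back-door holds.
P(Z|do(W)) = P(Z|W) — no adjustment needed.

P(Z|do(W)): backdoor, adjust for ∅.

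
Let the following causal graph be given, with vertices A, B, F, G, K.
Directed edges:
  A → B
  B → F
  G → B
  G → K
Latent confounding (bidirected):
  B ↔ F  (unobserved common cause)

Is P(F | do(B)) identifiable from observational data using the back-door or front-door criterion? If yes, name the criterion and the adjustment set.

P(F|do(B)): not identifiable (no BD/FD set).

desc(B)\{B}={F}; candidates ⊆ {A,G,K}.
B↔F: latent back-door arc(s) into B.
size 0: {}; under {} B still reaches {A,F,G,K} ∋ F.
size 1: {A}, {G}, {K}; under {A} B still reaches {F,G,K} ∋ F.
size 2: {A,G}, {A,K}, {G,K}; under {A,G} B still reaches {F} ∋ F.
B↔F cannot be blocked by any observed set — no back-door set.
No mediator lies on a directed B→…→F path.
Neither criterion identifies P(F|do(B)) in this graph.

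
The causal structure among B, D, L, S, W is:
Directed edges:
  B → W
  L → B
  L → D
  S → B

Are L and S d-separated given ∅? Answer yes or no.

Bayes-Ball from L | ∅ reaches {B,D,W}.
S ∉ reach(L|∅) ⇒ L ⊥ S | ∅.

Yes — L ⊥ S | ∅.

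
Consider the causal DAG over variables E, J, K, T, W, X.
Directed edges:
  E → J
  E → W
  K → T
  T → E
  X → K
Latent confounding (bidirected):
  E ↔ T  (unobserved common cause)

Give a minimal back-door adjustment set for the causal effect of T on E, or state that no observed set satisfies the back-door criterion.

desc(T)\{T}={E,J,W}; candidates ⊆ {K,X}.
T↔E: latent back-door arc(s) into T.
size 0: {}; under {} T still reaches {E,J,K,W,X} ∋ E.
size 1: {K}, {X}; under {K} T still reaches {E,J,W} ∋ E.
size 2: {K,X}; under {K,X} T still reaches {E,J,W} ∋ E.
T↔E cannot be blocked by any observed set — no back-door set.

T→E: no observed back-door set.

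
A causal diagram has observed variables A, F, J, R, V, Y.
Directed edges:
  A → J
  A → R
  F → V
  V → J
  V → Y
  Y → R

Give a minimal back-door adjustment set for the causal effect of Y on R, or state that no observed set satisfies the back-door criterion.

desc(Y)\{Y}={R}; candidates ⊆ {A,F,J,V}.
∅: Y⊥R given ∅ in G with Y→· removed — back-door holds.

Y→R: minimal back-door set ∅.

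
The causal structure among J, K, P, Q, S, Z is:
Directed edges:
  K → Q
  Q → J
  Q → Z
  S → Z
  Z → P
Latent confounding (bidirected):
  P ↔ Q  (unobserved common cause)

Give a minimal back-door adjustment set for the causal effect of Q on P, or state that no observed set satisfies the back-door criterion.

desc(Q)\{Q}={J,P,Z}; candidates ⊆ {K,S}.
Q↔P: latent back-door arc(s) into Q.
size 0: {}; under {} Q still reaches {K,P} ∋ P.
size 1: {K}, {S}; under {K} Q still reaches {P} ∋ P.
size 2: {K,S}; under {K,S} Q still reaches {P} ∋ P.
Q↔P cannot be blocked by any observed set — no back-door set.

Q→P: no observed back-door set.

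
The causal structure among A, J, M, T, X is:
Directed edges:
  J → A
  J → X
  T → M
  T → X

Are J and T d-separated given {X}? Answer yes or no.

Bayes-Ball from J | {X} reaches {A,M,T}.
T ∈ reach(J|{X}) ⇒ J ⊥̸ T | {X}.

No — J and T are d-connected given {X}.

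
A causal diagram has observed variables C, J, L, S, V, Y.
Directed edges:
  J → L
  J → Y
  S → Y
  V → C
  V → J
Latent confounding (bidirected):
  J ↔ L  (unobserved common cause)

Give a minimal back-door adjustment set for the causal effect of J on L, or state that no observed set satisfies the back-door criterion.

desc(J)\{J}={L,Y}; candidates ⊆ {C,S,V}.
J↔L: latent back-door arc(s) into J.
size 0: {}; under {} J still reaches {C,L,V} ∋ L.
size 1: {C}, {S}, {V}; under {C} J still reaches {L,V} ∋ L.
size 2: {C,S}, {C,V}, {S,V}; under {C,S} J still reaches {L,V} ∋ L.
J↔L cannot be blocked by any observed set — no back-door set.

J→L: no observed back-door set.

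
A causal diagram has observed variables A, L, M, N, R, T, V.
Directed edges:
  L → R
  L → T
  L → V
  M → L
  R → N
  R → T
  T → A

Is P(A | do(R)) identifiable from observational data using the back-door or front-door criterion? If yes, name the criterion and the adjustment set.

desc(R)\{R}={A,N,T}; candidates ⊆ {L,M,V}.
size 0: {}; under {} R still reaches {A,L,M,T,V} ∋ A.
{L}: R⊥A given {L} in G with R→· removed — back-door holds.
P(A|do(R)) = Σ_{L} P(A|R,L)·P(L).

P(A|do(R)): backdoor, adjust for {L}.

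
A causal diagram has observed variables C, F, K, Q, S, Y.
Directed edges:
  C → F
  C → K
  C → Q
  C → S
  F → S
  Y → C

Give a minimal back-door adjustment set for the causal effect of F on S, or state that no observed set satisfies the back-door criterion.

F→S: minimal back-door set {C}.

desc(F)\{F}={S}; candidates ⊆ {C,K,Q,Y}.
size 0: {}; under {} F still reaches {C,K,Q,S,Y} ∋ S.
{C}: F⊥S given {C} in G with F→· removed — back-door holds.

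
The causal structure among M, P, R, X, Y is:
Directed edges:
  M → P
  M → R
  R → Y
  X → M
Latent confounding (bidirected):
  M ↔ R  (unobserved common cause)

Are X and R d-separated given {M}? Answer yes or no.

Bayes-Ball from X | {M} reaches {R,Y}.
R ∈ reach(X|{M}) ⇒ X ⊥̸ R | {M}.

No — X and R are d-connected given {M}.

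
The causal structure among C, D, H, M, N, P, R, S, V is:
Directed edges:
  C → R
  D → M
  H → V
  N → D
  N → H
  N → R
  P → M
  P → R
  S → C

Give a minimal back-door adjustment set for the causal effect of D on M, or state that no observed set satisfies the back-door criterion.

desc(D)\{D}={M}; candidates ⊆ {C,H,N,P,R,S,V}.
∅: D⊥M given ∅ in G with D→· removed — back-door holds.

D→M: minimal back-door set ∅.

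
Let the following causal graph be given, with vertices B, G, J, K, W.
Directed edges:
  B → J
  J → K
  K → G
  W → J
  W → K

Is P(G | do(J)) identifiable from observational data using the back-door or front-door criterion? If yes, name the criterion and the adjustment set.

desc(J)\{J}={G,K}; candidates ⊆ {B,W}.
size 0: {}; under {} J still reaches {B,G,K,W} ∋ G.
{W}: J⊥G given {W} in G with J→· removed — back-door holds.
P(G|do(J)) = Σ_{W} P(G|J,W)·P(W).

P(G|do(J)): backdoor, adjust for {W}.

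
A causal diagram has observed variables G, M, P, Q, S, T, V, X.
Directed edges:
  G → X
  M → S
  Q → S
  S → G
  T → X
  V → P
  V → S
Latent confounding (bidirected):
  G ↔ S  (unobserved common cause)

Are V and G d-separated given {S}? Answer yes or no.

Bayes-Ball from V | {S} reaches {G,M,P,Q,X}.
G ∈ reach(V|{S}) ⇒ V ⊥̸ G | {S}.

No — V and G are d-connected given {S}.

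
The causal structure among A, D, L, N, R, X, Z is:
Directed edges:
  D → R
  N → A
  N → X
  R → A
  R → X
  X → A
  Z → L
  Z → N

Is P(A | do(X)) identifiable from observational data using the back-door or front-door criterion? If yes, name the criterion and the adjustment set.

P(A|do(X)): backdoor, adjust for {N, R}.

desc(X)\{X}={A}; candidates ⊆ {D,L,N,R,Z}.
size 0: {}; under {} X still reaches {A,D,L,N,R,Z} ∋ A.
size 1: {D}, {L}, {N} …(+2); under {D} X still reaches {A,L,N,R,Z} ∋ A.
{N,R}: X⊥A given {N,R} in G with X→· removed — back-door holds.
P(A|do(X)) = Σ_{N,R} P(A|X,N,R)·P(N,R).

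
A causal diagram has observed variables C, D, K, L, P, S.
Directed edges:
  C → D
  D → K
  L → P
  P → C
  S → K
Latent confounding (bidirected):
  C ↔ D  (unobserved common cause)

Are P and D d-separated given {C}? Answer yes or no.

No — P and D are d-connected given {C}.

Bayes-Ball from P | {C} reaches {D,K,L}.
D ∈ reach(P|{C}) ⇒ P ⊥̸ D | {C}.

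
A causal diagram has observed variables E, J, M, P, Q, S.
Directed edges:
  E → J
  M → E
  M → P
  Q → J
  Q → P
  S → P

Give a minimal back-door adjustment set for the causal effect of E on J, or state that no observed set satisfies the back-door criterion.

E→J: minimal back-door set ∅.

desc(E)\{E}={J}; candidates ⊆ {M,P,Q,S}.
∅: E⊥J given ∅ in G with E→· removed — back-door holds.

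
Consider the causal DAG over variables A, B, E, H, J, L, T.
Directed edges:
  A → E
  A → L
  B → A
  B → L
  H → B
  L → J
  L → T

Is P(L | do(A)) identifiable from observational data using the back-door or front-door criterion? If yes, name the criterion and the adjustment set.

desc(A)\{A}={E,J,L,T}; candidates ⊆ {B,H}.
size 0: {}; under {} A still reaches {B,H,J,L,T} ∋ L.
{B}: A⊥L given {B} in G with A→· removed — back-door holds.
P(L|do(A)) = Σ_{B} P(L|A,B)·P(B).

P(L|do(A)): backdoor, adjust for {B}.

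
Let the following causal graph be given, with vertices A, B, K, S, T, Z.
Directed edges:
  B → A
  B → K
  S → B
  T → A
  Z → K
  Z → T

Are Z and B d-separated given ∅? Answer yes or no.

Bayes-Ball from Z | ∅ reaches {A,K,T}.
B ∉ reach(Z|∅) ⇒ Z ⊥ B | ∅.

Yes — Z ⊥ B | ∅.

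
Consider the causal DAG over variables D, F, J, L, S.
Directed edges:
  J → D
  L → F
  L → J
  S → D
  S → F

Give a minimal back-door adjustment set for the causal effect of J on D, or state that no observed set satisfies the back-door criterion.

J→D: minimal back-door set ∅.

desc(J)\{J}={D}; candidates ⊆ {F,L,S}.
∅: J⊥D given ∅ in G with J→· removed — back-door holds.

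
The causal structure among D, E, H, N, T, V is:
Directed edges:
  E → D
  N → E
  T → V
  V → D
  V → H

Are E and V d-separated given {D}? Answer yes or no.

Bayes-Ball from E | {D} reaches {H,N,T,V}.
V ∈ reach(E|{D}) ⇒ E ⊥̸ V | {D}.

No — E and V are d-connected given {D}.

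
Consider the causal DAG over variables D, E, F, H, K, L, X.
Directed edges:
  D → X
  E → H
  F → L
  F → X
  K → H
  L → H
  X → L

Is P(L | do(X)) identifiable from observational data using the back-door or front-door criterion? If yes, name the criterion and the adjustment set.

P(L|do(X)): backdoor, adjust for {F}.

desc(X)\{X}={H,L}; candidates ⊆ {D,E,F,K}.
size 0: {}; under {} X still reaches {D,F,H,L} ∋ L.
{F}: X⊥L given {F} in G with X→· removed — back-door holds.
P(L|do(X)) = Σ_{F} P(L|X,F)·P(F).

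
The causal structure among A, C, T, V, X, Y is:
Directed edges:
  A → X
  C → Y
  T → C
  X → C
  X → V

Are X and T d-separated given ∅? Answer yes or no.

Yes — X ⊥ T | ∅.

Bayes-Ball from X | ∅ reaches {A,C,V,Y}.
T ∉ reach(X|∅) ⇒ X ⊥ T | ∅.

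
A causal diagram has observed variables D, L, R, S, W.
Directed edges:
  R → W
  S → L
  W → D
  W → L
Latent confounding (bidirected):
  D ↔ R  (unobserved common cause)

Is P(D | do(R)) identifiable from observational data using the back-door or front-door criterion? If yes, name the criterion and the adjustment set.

desc(R)\{R}={D,L,W}; candidates ⊆ {S}.
R↔D: latent back-door arc(s) into R.
size 0: {}; under {} R still reaches {D} ∋ D.
size 1: {S}; under {S} R still reaches {D} ∋ D.
R↔D cannot be blocked by any observed set — no back-door set.
{W}: (i) intercepts every directed R→D path; (ii) no back-door R→{W}; (iii) {R} blocks every back-door {W}→D. Front-door holds.
P(D|do(R)) = Σ_{W} P(W|R) Σ_{R'} P(D|W,R')P(R').

P(D|do(R)): frontdoor, adjust for {W}.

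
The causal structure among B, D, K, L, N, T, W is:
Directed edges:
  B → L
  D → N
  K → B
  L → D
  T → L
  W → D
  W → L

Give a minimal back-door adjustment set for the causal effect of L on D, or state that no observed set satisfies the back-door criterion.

desc(L)\{L}={D,N}; candidates ⊆ {B,K,T,W}.
size 0: {}; under {} L still reaches {B,D,K,N,T,W} ∋ D.
{W}: L⊥D given {W} in G with L→· removed — back-door holds.

L→D: minimal back-door set {W}.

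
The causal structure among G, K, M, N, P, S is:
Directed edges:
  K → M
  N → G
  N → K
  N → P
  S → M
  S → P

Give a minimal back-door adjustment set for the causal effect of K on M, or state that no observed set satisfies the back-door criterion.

K→M: minimal back-door set ∅.

desc(K)\{K}={M}; candidates ⊆ {G,N,P,S}.
∅: K⊥M given ∅ in G with K→· removed — back-door holds.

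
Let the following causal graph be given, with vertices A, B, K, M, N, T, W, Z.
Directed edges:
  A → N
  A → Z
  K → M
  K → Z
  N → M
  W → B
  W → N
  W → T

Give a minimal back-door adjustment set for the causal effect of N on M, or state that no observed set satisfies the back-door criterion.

desc(N)\{N}={M}; candidates ⊆ {A,B,K,T,W,Z}.
∅: N⊥M given ∅ in G with N→· removed — back-door holds.

N→M: minimal back-door set ∅.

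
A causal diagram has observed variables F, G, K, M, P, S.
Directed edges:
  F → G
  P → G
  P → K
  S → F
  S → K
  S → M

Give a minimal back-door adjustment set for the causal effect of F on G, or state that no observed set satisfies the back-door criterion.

F→G: minimal back-door set ∅.

desc(F)\{F}={G}; candidates ⊆ {K,M,P,S}.
∅: F⊥G given ∅ in G with F→· removed — back-door holds.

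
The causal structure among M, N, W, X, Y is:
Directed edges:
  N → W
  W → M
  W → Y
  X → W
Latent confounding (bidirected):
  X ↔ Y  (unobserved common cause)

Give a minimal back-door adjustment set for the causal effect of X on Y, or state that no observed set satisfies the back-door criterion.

X→Y: no observed back-door set.

desc(X)\{X}={M,W,Y}; candidates ⊆ {N}.
X↔Y: latent back-door arc(s) into X.
size 0: {}; under {} X still reaches {Y} ∋ Y.
size 1: {N}; under {N} X still reaches {Y} ∋ Y.
X↔Y cannot be blocked by any observed set — no back-door set.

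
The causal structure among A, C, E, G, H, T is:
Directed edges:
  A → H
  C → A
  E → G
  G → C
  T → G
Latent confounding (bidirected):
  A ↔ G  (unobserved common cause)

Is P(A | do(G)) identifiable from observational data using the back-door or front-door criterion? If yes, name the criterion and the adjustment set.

desc(G)\{G}={A,C,H}; candidates ⊆ {E,T}.
G↔A: latent back-door arc(s) into G.
size 0: {}; under {} G still reaches {A,E,H,T} ∋ A.
size 1: {E}, {T}; under {E} G still reaches {A,H,T} ∋ A.
size 2: {E,T}; under {E,T} G still reaches {A,H} ∋ A.
G↔A cannot be blocked by any observed set — no back-door set.
{C}: (i) intercepts every directed G→A path; (ii) no back-door G→{C}; (iii) {G} blocks every back-door {C}→A. Front-door holds.
P(A|do(G)) = Σ_{C} P(C|G) Σ_{G'} P(A|C,G')P(G').

P(A|do(G)): frontdoor, adjust for {C}.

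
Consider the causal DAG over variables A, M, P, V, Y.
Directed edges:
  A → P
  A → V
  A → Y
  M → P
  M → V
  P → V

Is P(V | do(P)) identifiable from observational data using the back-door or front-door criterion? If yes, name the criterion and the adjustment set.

P(V|do(P)): backdoor, adjust for {A, M}.

desc(P)\{P}={V}; candidates ⊆ {A,M,Y}.
size 0: {}; under {} P still reaches {A,M,V,Y} ∋ V.
size 1: {A}, {M}, {Y}; under {A} P still reaches {M,V} ∋ V.
{A,M}: P⊥V given {A,M} in G with P→· removed — back-door holds.
P(V|do(P)) = Σ_{A,M} P(V|P,A,M)·P(A,M).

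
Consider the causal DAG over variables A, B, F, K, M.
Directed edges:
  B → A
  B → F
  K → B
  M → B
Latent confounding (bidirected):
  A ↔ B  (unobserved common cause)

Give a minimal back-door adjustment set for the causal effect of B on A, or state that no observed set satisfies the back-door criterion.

desc(B)\{B}={A,F}; candidates ⊆ {K,M}.
B↔A: latent back-door arc(s) into B.
size 0: {}; under {} B still reaches {A,K,M} ∋ A.
size 1: {K}, {M}; under {K} B still reaches {A,M} ∋ A.
size 2: {K,M}; under {K,M} B still reaches {A} ∋ A.
B↔A cannot be blocked by any observed set — no back-door set.

B→A: no observed back-door set.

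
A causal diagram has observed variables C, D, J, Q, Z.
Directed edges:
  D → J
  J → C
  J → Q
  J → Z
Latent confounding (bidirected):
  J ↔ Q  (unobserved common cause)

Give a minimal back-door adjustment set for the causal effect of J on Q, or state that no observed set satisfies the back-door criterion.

J→Q: no observed back-door set.

desc(J)\{J}={C,Q,Z}; candidates ⊆ {D}.
J↔Q: latent back-door arc(s) into J.
size 0: {}; under {} J still reaches {D,Q} ∋ Q.
size 1: {D}; under {D} J still reaches {Q} ∋ Q.
J↔Q cannot be blocked by any observed set — no back-door set.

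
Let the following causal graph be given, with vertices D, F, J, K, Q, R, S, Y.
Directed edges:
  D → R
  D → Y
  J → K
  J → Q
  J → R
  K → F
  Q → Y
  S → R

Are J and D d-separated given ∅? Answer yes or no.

Bayes-Ball from J | ∅ reaches {F,K,Q,R,Y}.
D ∉ reach(J|∅) ⇒ J ⊥ D | ∅.

Yes — J ⊥ D | ∅.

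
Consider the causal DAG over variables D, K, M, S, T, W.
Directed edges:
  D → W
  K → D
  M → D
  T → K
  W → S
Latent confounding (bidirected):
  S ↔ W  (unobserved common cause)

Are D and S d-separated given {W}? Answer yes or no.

Bayes-Ball from D | {W} reaches {K,M,S,T}.
S ∈ reach(D|{W}) ⇒ D ⊥̸ S | {W}.

No — D and S are d-connected given {W}.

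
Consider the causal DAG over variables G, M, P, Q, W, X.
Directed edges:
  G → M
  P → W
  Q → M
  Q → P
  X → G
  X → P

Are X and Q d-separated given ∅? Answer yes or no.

Yes — X ⊥ Q | ∅.

Bayes-Ball from X | ∅ reaches {G,M,P,W}.
Q ∉ reach(X|∅) ⇒ X ⊥ Q | ∅.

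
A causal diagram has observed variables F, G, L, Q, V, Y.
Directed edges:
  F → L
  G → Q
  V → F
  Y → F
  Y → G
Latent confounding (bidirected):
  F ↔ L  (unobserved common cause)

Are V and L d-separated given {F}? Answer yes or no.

No — V and L are d-connected given {F}.

Bayes-Ball from V | {F} reaches {G,L,Q,Y}.
L ∈ reach(V|{F}) ⇒ V ⊥̸ L | {F}.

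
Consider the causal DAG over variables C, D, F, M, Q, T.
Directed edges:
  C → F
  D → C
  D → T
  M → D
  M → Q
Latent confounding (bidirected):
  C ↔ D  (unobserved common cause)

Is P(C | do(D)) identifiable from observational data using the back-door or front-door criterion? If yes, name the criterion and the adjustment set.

P(C|do(D)): not identifiable (no BD/FD set).

desc(D)\{D}={C,F,T}; candidates ⊆ {M,Q}.
D↔C: latent back-door arc(s) into D.
size 0: {}; under {} D still reaches {C,F,M,Q} ∋ C.
size 1: {M}, {Q}; under {M} D still reaches {C,F} ∋ C.
size 2: {M,Q}; under {M,Q} D still reaches {C,F} ∋ C.
D↔C cannot be blocked by any observed set — no back-door set.
No mediator lies on a directed D→…→C path.
Neither criterion identifies P(C|do(D)) in this graph.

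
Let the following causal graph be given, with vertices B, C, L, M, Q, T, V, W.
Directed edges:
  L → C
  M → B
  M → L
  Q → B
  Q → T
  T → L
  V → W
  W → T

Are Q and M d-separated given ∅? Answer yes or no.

Yes — Q ⊥ M | ∅.

Bayes-Ball from Q | ∅ reaches {B,C,L,T}.
M ∉ reach(Q|∅) ⇒ Q ⊥ M | ∅.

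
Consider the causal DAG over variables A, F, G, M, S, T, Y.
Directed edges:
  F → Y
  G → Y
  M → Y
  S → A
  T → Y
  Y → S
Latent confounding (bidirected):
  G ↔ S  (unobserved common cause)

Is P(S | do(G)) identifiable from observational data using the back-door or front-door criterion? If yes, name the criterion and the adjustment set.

P(S|do(G)): frontdoor, adjust for {Y}.

desc(G)\{G}={A,S,Y}; candidates ⊆ {F,M,T}.
G↔S: latent back-door arc(s) into G.
size 0: {}; under {} G still reaches {A,S} ∋ S.
size 1: {F}, {M}, {T}; under {F} G still reaches {A,S} ∋ S.
size 2: {F,M}, {F,T}, {M,T}; under {F,M} G still reaches {A,S} ∋ S.
G↔S cannot be blocked by any observed set — no back-door set.
{Y}: (i) intercepts every directed G→S path; (ii) no back-door G→{Y}; (iii) {G} blocks every back-door {Y}→S. Front-door holds.
P(S|do(G)) = Σ_{Y} P(Y|G) Σ_{G'} P(S|Y,G')P(G').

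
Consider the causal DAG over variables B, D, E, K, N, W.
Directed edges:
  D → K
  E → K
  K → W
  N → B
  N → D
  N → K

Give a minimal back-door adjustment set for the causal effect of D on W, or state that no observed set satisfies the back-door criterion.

desc(D)\{D}={K,W}; candidates ⊆ {B,E,N}.
size 0: {}; under {} D still reaches {B,K,N,W} ∋ W.
{N}: D⊥W given {N} in G with D→· removed — back-door holds.

D→W: minimal back-door set {N}.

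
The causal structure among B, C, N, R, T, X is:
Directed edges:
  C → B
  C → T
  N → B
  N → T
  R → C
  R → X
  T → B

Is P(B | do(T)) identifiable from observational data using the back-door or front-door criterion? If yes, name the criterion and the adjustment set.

desc(T)\{T}={B}; candidates ⊆ {C,N,R,X}.
size 0: {}; under {} T still reaches {B,C,N,R,X} ∋ B.
size 1: {C}, {N}, {R} …(+1); under {C} T still reaches {B,N} ∋ B.
{C,N}: T⊥B given {C,N} in G with T→· removed — back-door holds.
P(B|do(T)) = Σ_{C,N} P(B|T,C,N)·P(C,N).

P(B|do(T)): backdoor, adjust for {C, N}.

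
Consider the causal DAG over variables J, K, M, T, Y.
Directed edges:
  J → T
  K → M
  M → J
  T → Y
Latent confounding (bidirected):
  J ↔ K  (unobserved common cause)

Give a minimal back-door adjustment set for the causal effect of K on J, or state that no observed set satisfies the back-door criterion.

K→J: no observed back-door set.

desc(K)\{K}={J,M,T,Y}; candidates ⊆ {—}.
K↔J: latent back-door arc(s) into K.
size 0: {}; under {} K still reaches {J,T,Y} ∋ J.
K↔J cannot be blocked by any observed set — no back-door set.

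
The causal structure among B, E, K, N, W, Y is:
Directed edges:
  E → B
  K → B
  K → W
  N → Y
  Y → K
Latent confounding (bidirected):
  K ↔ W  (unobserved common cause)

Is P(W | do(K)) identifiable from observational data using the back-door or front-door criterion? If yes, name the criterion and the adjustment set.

desc(K)\{K}={B,W}; candidates ⊆ {E,N,Y}.
K↔W: latent back-door arc(s) into K.
size 0: {}; under {} K still reaches {N,W,Y} ∋ W.
size 1: {E}, {N}, {Y}; under {E} K still reaches {N,W,Y} ∋ W.
size 2: {E,N}, {E,Y}, {N,Y}; under {E,N} K still reaches {W,Y} ∋ W.
K↔W cannot be blocked by any observed set — no back-door set.
No mediator lies on a directed K→…→W path.
Neither criterion identifies P(W|do(K)) in this graph.

P(W|do(K)): not identifiable (no BD/FD set).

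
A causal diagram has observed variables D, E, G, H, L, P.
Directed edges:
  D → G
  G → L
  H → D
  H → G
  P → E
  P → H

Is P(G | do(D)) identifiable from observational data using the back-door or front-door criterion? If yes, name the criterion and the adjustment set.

P(G|do(D)): backdoor, adjust for {H}.

desc(D)\{D}={G,L}; candidates ⊆ {E,H,P}.
size 0: {}; under {} D still reaches {E,G,H,L,P} ∋ G.
{H}: D⊥G given {H} in G with D→· removed — back-door holds.
P(G|do(D)) = Σ_{H} P(G|D,H)·P(H).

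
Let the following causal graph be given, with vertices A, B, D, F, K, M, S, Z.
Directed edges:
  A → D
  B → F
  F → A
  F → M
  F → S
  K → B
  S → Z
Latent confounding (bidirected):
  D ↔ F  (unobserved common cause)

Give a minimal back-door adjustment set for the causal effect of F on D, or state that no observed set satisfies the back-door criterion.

desc(F)\{F}={A,D,M,S,Z}; candidates ⊆ {B,K}.
F↔D: latent back-door arc(s) into F.
size 0: {}; under {} F still reaches {B,D,K} ∋ D.
size 1: {B}, {K}; under {B} F still reaches {D} ∋ D.
size 2: {B,K}; under {B,K} F still reaches {D} ∋ D.
F↔D cannot be blocked by any observed set — no back-door set.

F→D: no observed back-door set.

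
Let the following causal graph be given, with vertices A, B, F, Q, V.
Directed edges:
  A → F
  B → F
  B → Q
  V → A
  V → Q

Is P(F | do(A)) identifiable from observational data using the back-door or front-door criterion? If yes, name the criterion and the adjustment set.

desc(A)\{A}={F}; candidates ⊆ {B,Q,V}.
∅: A⊥F given ∅ in G with A→· removed — back-door holds.
P(F|do(A)) = P(F|A) — no adjustment needed.

P(F|do(A)): backdoor, adjust for ∅.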